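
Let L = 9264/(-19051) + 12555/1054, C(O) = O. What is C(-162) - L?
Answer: -112333587/647734 ≈ -173.43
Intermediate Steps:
L = 7400679/647734 (L = 9264*(-1/19051) + 12555*(1/1054) = -9264/19051 + 405/34 = 7400679/647734 ≈ 11.425)
C(-162) - L = -162 - 1*7400679/647734 = -162 - 7400679/647734 = -112333587/647734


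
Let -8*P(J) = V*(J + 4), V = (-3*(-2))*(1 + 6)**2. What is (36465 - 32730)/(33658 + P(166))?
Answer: 7470/54821 ≈ 0.13626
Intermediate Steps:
V = 294 (V = 6*7**2 = 6*49 = 294)
P(J) = -147 - 147*J/4 (P(J) = -147*(J + 4)/4 = -147*(4 + J)/4 = -(1176 + 294*J)/8 = -147 - 147*J/4)
(36465 - 32730)/(33658 + P(166)) = (36465 - 32730)/(33658 + (-147 - 147/4*166)) = 3735/(33658 + (-147 - 12201/2)) = 3735/(33658 - 12495/2) = 3735/(54821/2) = 3735*(2/54821) = 7470/54821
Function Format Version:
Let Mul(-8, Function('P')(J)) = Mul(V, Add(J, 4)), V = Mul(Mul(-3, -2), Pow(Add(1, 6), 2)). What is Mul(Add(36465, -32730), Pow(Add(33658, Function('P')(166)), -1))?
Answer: Rational(7470, 54821) ≈ 0.13626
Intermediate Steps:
V = 294 (V = Mul(6, Pow(7, 2)) = Mul(6, 49) = 294)
Function('P')(J) = Add(-147, Mul(Rational(-147, 4), J)) (Function('P')(J) = Mul(Rational(-1, 8), Mul(294, Add(J, 4))) = Mul(Rational(-1, 8), Mul(294, Add(4, J))) = Mul(Rational(-1, 8), Add(1176, Mul(294, J))) = Add(-147, Mul(Rational(-147, 4), J)))
Mul(Add(36465, -32730), Pow(Add(33658, Function('P')(166)), -1)) = Mul(Add(36465, -32730), Pow(Add(33658, Add(-147, Mul(Rational(-147, 4), 166))), -1)) = Mul(3735, Pow(Add(33658, Add(-147, Rational(-12201, 2))), -1)) = Mul(3735, Pow(Add(33658, Rational(-12495, 2)), -1)) = Mul(3735, Pow(Rational(54821, 2), -1)) = Mul(3735, Rational(2, 54821)) = Rational(7470, 54821)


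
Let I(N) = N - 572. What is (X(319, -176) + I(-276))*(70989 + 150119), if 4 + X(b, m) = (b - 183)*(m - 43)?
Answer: -6773864688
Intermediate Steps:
I(N) = -572 + N
X(b, m) = -4 + (-183 + b)*(-43 + m) (X(b, m) = -4 + (b - 183)*(m - 43) = -4 + (-183 + b)*(-43 + m))
(X(319, -176) + I(-276))*(70989 + 150119) = ((7865 - 183*(-176) - 43*319 + 319*(-176)) + (-572 - 276))*(70989 + 150119) = ((7865 + 32208 - 13717 - 56144) - 848)*221108 = (-29788 - 848)*221108 = -30636*221108 = -6773864688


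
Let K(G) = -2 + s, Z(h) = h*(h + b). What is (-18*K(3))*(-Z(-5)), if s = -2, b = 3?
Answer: -720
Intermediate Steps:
Z(h) = h*(3 + h) (Z(h) = h*(h + 3) = h*(3 + h))
K(G) = -4 (K(G) = -2 - 2 = -4)
(-18*K(3))*(-Z(-5)) = (-18*(-4))*(-(-5)*(3 - 5)) = 72*(-(-5)*(-2)) = 72*(-1*10) = 72*(-10) = -720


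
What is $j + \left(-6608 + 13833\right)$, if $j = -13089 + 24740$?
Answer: $18876$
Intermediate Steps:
$j = 11651$
$j + \left(-6608 + 13833\right) = 11651 + \left(-6608 + 13833\right) = 11651 + 7225 = 18876$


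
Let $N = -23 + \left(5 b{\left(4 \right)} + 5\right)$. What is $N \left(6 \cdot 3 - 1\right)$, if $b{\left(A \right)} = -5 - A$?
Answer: $-1071$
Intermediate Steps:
$N = -63$ ($N = -23 + \left(5 \left(-5 - 4\right) + 5\right) = -23 + \left(5 \left(-9\right) + 5\right) = -23 + \left(-45 + 5\right) = -23 - 40 = -63$)
$N \left(6 \cdot 3 - 1\right) = - 63 \left(6 \cdot 3 - 1\right) = - 63 \left(18 - 1\right) = \left(-63\right) 17 = -1071$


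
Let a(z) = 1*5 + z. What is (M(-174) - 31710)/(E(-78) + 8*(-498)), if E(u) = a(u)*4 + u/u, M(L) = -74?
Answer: 31784/4275 ≈ 7.4349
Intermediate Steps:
a(z) = 5 + z
E(u) = 21 + 4*u (E(u) = (5 + u)*4 + u/u = (20 + 4*u) + 1 = 21 + 4*u)
(M(-174) - 31710)/(E(-78) + 8*(-498)) = (-74 - 31710)/((21 + 4*(-78)) + 8*(-498)) = -31784/((21 - 312) - 3984) = -31784/(-291 - 3984) = -31784/(-4275) = -31784*(-1/4275) = 31784/4275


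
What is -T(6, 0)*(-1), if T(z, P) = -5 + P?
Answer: -5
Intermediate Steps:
-T(6, 0)*(-1) = -(-5 + 0)*(-1) = -1*(-5)*(-1) = 5*(-1) = -5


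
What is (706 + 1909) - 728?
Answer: 1887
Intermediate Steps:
(706 + 1909) - 728 = 2615 - 728 = 1887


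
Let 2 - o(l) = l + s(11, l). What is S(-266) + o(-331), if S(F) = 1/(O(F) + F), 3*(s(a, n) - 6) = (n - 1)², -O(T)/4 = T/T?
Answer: -9831871/270 ≈ -36414.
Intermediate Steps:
O(T) = -4 (O(T) = -4*T/T = -4*1 = -4)
s(a, n) = 6 + (-1 + n)²/3 (s(a, n) = 6 + (n - 1)²/3 = 6 + (-1 + n)²/3)
S(F) = 1/(-4 + F)
o(l) = -4 - l - (-1 + l)²/3 (o(l) = 2 - (l + (6 + (-1 + l)²/3)) = 2 - (6 + l + (-1 + l)²/3) = 2 + (-6 - l - (-1 + l)²/3) = -4 - l - (-1 + l)²/3)
S(-266) + o(-331) = 1/(-4 - 266) + (-13/3 - ⅓*(-331) - ⅓*(-331)²) = 1/(-270) + (-13/3 + 331/3 - ⅓*109561) = -1/270 + (-13/3 + 331/3 - 109561/3) = -1/270 - 109243/3 = -9831871/270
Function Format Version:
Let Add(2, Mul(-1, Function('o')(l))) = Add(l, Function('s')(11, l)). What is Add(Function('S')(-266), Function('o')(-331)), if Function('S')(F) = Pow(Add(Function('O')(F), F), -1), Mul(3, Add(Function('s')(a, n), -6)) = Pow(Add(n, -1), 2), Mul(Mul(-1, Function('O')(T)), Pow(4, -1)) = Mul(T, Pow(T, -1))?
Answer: Rational(-9831871, 270) ≈ -36414.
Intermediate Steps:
Function('O')(T) = -4 (Function('O')(T) = Mul(-4, Mul(T, Pow(T, -1))) = Mul(-4, 1) = -4)
Function('s')(a, n) = Add(6, Mul(Rational(1, 3), Pow(Add(-1, n), 2))) (Function('s')(a, n) = Add(6, Mul(Rational(1, 3), Pow(Add(n, -1), 2))) = Add(6, Mul(Rational(1, 3), Pow(Add(-1, n), 2))))
Function('S')(F) = Pow(Add(-4, F), -1)
Function('o')(l) = Add(-4, Mul(-1, l), Mul(Rational(-1, 3), Pow(Add(-1, l), 2))) (Function('o')(l) = Add(2, Mul(-1, Add(l, Add(6, Mul(Rational(1, 3), Pow(Add(-1, l), 2)))))) = Add(2, Mul(-1, Add(6, l, Mul(Rational(1, 3), Pow(Add(-1, l), 2))))) = Add(2, Add(-6, Mul(-1, l), Mul(Rational(-1, 3), Pow(Add(-1, l), 2)))) = Add(-4, Mul(-1, l), Mul(Rational(-1, 3), Pow(Add(-1, l), 2))))
Add(Function('S')(-266), Function('o')(-331)) = Add(Pow(Add(-4, -266), -1), Add(Rational(-13, 3), Mul(Rational(-1, 3), -331), Mul(Rational(-1, 3), Pow(-331, 2)))) = Add(Pow(-270, -1), Add(Rational(-13, 3), Rational(331, 3), Mul(Rational(-1, 3), 109561))) = Add(Rational(-1, 270), Add(Rational(-13, 3), Rational(331, 3), Rational(-109561, 3))) = Add(Rational(-1, 270), Rational(-109243, 3)) = Rational(-9831871, 270)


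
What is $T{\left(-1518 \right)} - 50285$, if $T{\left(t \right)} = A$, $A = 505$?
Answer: $-49780$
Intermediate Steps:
$T{\left(t \right)} = 505$
$T{\left(-1518 \right)} - 50285 = 505 - 50285 = -49780$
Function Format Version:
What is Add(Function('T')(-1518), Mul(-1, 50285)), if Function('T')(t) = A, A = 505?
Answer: -49780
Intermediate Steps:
Function('T')(t) = 505
Add(Function('T')(-1518), Mul(-1, 50285)) = Add(505, Mul(-1, 50285)) = Add(505, -50285) = -49780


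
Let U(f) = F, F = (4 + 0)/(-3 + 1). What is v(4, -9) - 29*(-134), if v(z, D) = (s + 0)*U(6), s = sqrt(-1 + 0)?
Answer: 3886 - 2*I ≈ 3886.0 - 2.0*I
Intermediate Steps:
F = -2 (F = 4/(-2) = 4*(-1/2) = -2)
s = I (s = sqrt(-1) = I ≈ 1.0*I)
U(f) = -2
v(z, D) = -2*I (v(z, D) = (I + 0)*(-2) = I*(-2) = -2*I)
v(4, -9) - 29*(-134) = -2*I - 29*(-134) = -2*I + 3886 = 3886 - 2*I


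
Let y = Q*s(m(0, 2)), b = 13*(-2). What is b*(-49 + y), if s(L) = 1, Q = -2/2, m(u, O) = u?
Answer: 1300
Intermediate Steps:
b = -26
Q = -1 (Q = -2*½ = -1)
y = -1 (y = -1*1 = -1)
b*(-49 + y) = -26*(-49 - 1) = -26*(-50) = 1300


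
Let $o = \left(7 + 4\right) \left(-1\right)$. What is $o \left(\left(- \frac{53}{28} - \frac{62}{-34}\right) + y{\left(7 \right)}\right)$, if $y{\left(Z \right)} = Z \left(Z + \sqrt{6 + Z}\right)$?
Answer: $- \frac{256201}{476} - 77 \sqrt{13} \approx -815.87$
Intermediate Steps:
$o = -11$ ($o = 11 \left(-1\right) = -11$)
$o \left(\left(- \frac{53}{28} - \frac{62}{-34}\right) + y{\left(7 \right)}\right) = - 11 \left(\left(- \frac{53}{28} - \frac{62}{-34}\right) + 7 \left(7 + \sqrt{6 + 7}\right)\right) = - 11 \left(\left(\left(-53\right) \frac{1}{28} - - \frac{31}{17}\right) + 7 \left(7 + \sqrt{13}\right)\right) = - 11 \left(\left(- \frac{53}{28} + \frac{31}{17}\right) + \left(49 + 7 \sqrt{13}\right)\right) = - 11 \left(- \frac{33}{476} + \left(49 + 7 \sqrt{13}\right)\right) = - 11 \left(\frac{23291}{476} + 7 \sqrt{13}\right) = - \frac{256201}{476} - 77 \sqrt{13}$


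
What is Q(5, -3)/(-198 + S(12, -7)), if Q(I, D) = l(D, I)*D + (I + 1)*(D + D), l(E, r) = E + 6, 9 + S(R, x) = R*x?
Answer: 15/97 ≈ 0.15464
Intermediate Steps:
S(R, x) = -9 + R*x
l(E, r) = 6 + E
Q(I, D) = D*(6 + D) + 2*D*(1 + I) (Q(I, D) = (6 + D)*D + (I + 1)*(D + D) = D*(6 + D) + (1 + I)*(2*D) = D*(6 + D) + 2*D*(1 + I))
Q(5, -3)/(-198 + S(12, -7)) = (-3*(8 - 3 + 2*5))/(-198 + (-9 + 12*(-7))) = (-3*(8 - 3 + 10))/(-198 + (-9 - 84)) = (-3*15)/(-198 - 93) = -45/(-291) = -1/291*(-45) = 15/97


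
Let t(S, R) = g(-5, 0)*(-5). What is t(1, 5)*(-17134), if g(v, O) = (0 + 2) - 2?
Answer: 0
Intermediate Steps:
g(v, O) = 0 (g(v, O) = 2 - 2 = 0)
t(S, R) = 0 (t(S, R) = 0*(-5) = 0)
t(1, 5)*(-17134) = 0*(-17134) = 0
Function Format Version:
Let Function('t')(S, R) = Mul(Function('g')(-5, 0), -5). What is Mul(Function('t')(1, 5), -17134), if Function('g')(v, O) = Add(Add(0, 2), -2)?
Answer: 0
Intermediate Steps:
Function('g')(v, O) = 0 (Function('g')(v, O) = Add(2, -2) = 0)
Function('t')(S, R) = 0 (Function('t')(S, R) = Mul(0, -5) = 0)
Mul(Function('t')(1, 5), -17134) = Mul(0, -17134) = 0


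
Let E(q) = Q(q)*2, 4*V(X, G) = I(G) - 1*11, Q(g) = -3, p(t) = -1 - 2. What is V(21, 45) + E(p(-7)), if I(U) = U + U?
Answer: 55/4 ≈ 13.750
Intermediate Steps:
p(t) = -3
I(U) = 2*U
V(X, G) = -11/4 + G/2 (V(X, G) = (2*G - 1*11)/4 = (2*G - 11)/4 = (-11 + 2*G)/4 = -11/4 + G/2)
E(q) = -6 (E(q) = -3*2 = -6)
V(21, 45) + E(p(-7)) = (-11/4 + (1/2)*45) - 6 = (-11/4 + 45/2) - 6 = 79/4 - 6 = 55/4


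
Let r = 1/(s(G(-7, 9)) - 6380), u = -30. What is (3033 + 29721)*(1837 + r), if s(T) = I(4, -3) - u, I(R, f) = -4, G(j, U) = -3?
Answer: 63719069323/1059 ≈ 6.0169e+7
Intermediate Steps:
s(T) = 26 (s(T) = -4 - 1*(-30) = -4 + 30 = 26)
r = -1/6354 (r = 1/(26 - 6380) = 1/(-6354) = -1/6354 ≈ -0.00015738)
(3033 + 29721)*(1837 + r) = (3033 + 29721)*(1837 - 1/6354) = 32754*(11672297/6354) = 63719069323/1059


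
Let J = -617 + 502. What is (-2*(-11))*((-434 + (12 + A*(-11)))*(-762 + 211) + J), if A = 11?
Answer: 6579716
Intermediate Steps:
J = -115
(-2*(-11))*((-434 + (12 + A*(-11)))*(-762 + 211) + J) = (-2*(-11))*((-434 + (12 + 11*(-11)))*(-762 + 211) - 115) = 22*((-434 + (12 - 121))*(-551) - 115) = 22*((-434 - 109)*(-551) - 115) = 22*(-543*(-551) - 115) = 22*(299193 - 115) = 22*299078 = 6579716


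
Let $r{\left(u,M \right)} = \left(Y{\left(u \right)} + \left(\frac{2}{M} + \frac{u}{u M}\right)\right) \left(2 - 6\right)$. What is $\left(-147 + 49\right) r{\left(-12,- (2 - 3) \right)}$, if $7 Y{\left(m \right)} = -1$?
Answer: $1120$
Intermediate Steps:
$Y{\left(m \right)} = - \frac{1}{7}$ ($Y{\left(m \right)} = \frac{1}{7} \left(-1\right) = - \frac{1}{7}$)
$r{\left(u,M \right)} = \frac{4}{7} - \frac{12}{M}$ ($r{\left(u,M \right)} = \left(- \frac{1}{7} + \left(\frac{2}{M} + \frac{u}{u M}\right)\right) \left(2 - 6\right) = \left(- \frac{1}{7} + \left(\frac{2}{M} + \frac{u}{M u}\right)\right) \left(-4\right) = \left(- \frac{1}{7} + \left(\frac{2}{M} + u \frac{1}{M u}\right)\right) \left(-4\right) = \left(- \frac{1}{7} + \left(\frac{2}{M} + \frac{1}{M}\right)\right) \left(-4\right) = \left(- \frac{1}{7} + \frac{3}{M}\right) \left(-4\right) = \frac{4}{7} - \frac{12}{M}$)
$\left(-147 + 49\right) r{\left(-12,- (2 - 3) \right)} = \left(-147 + 49\right) \left(\frac{4}{7} - \frac{12}{\left(-1\right) \left(2 - 3\right)}\right) = - 98 \left(\frac{4}{7} - \frac{12}{\left(-1\right) \left(-1\right)}\right) = - 98 \left(\frac{4}{7} - \frac{12}{1}\right) = - 98 \left(\frac{4}{7} - 12\right) = \left(-98\right) \left(- \frac{80}{7}\right) = 1120$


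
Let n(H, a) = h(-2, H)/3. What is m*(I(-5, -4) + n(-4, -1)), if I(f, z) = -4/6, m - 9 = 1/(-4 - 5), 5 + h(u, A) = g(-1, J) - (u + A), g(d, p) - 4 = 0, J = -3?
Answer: 80/9 ≈ 8.8889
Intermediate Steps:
g(d, p) = 4 (g(d, p) = 4 + 0 = 4)
h(u, A) = -1 - A - u (h(u, A) = -5 + (4 - (u + A)) = -5 + (4 - (A + u)) = -5 + (4 + (-A - u)) = -5 + (4 - A - u) = -1 - A - u)
m = 80/9 (m = 9 + 1/(-4 - 5) = 9 + 1/(-9) = 9 - ⅑ = 80/9 ≈ 8.8889)
n(H, a) = ⅓ - H/3 (n(H, a) = (-1 - H - 1*(-2))/3 = (-1 - H + 2)*(⅓) = (1 - H)*(⅓) = ⅓ - H/3)
I(f, z) = -⅔ (I(f, z) = -4*⅙ = -⅔)
m*(I(-5, -4) + n(-4, -1)) = 80*(-⅔ + (⅓ - ⅓*(-4)))/9 = 80*(-⅔ + (⅓ + 4/3))/9 = 80*(-⅔ + 5/3)/9 = (80/9)*1 = 80/9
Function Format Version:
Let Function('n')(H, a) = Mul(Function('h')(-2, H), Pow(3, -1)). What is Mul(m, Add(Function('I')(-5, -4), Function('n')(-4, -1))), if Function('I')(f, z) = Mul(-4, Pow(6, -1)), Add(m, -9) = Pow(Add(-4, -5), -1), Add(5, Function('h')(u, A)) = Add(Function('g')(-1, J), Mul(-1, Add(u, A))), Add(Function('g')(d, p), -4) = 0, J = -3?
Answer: Rational(80, 9) ≈ 8.8889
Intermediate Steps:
Function('g')(d, p) = 4 (Function('g')(d, p) = Add(4, 0) = 4)
Function('h')(u, A) = Add(-1, Mul(-1, A), Mul(-1, u)) (Function('h')(u, A) = Add(-5, Add(4, Mul(-1, Add(u, A)))) = Add(-5, Add(4, Mul(-1, Add(A, u)))) = Add(-5, Add(4, Add(Mul(-1, A), Mul(-1, u)))) = Add(-5, Add(4, Mul(-1, A), Mul(-1, u))) = Add(-1, Mul(-1, A), Mul(-1, u)))
m = Rational(80, 9) (m = Add(9, Pow(Add(-4, -5), -1)) = Add(9, Pow(-9, -1)) = Add(9, Rational(-1, 9)) = Rational(80, 9) ≈ 8.8889)
Function('n')(H, a) = Add(Rational(1, 3), Mul(Rational(-1, 3), H)) (Function('n')(H, a) = Mul(Add(-1, Mul(-1, H), Mul(-1, -2)), Pow(3, -1)) = Mul(Add(-1, Mul(-1, H), 2), Rational(1, 3)) = Mul(Add(1, Mul(-1, H)), Rational(1, 3)) = Add(Rational(1, 3), Mul(Rational(-1, 3), H)))
Function('I')(f, z) = Rational(-2, 3) (Function('I')(f, z) = Mul(-4, Rational(1, 6)) = Rational(-2, 3))
Mul(m, Add(Function('I')(-5, -4), Function('n')(-4, -1))) = Mul(Rational(80, 9), Add(Rational(-2, 3), Add(Rational(1, 3), Mul(Rational(-1, 3), -4)))) = Mul(Rational(80, 9), Add(Rational(-2, 3), Add(Rational(1, 3), Rational(4, 3)))) = Mul(Rational(80, 9), Add(Rational(-2, 3), Rational(5, 3))) = Mul(Rational(80, 9), 1) = Rational(80, 9)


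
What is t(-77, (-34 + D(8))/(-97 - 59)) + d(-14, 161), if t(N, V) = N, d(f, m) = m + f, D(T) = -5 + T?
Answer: 70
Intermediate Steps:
d(f, m) = f + m
t(-77, (-34 + D(8))/(-97 - 59)) + d(-14, 161) = -77 + (-14 + 161) = -77 + 147 = 70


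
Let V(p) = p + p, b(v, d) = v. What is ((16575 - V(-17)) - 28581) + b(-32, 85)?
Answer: -12004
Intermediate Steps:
V(p) = 2*p
((16575 - V(-17)) - 28581) + b(-32, 85) = ((16575 - 2*(-17)) - 28581) - 32 = ((16575 - 1*(-34)) - 28581) - 32 = ((16575 + 34) - 28581) - 32 = (16609 - 28581) - 32 = -11972 - 32 = -12004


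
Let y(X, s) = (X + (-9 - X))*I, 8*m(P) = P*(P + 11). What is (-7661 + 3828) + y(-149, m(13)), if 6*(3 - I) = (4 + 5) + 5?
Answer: -3839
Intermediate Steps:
I = ⅔ (I = 3 - ((4 + 5) + 5)/6 = 3 - (9 + 5)/6 = 3 - ⅙*14 = 3 - 7/3 = ⅔ ≈ 0.66667)
m(P) = P*(11 + P)/8 (m(P) = (P*(P + 11))/8 = (P*(11 + P))/8 = P*(11 + P)/8)
y(X, s) = -6 (y(X, s) = (X + (-9 - X))*(⅔) = -9*⅔ = -6)
(-7661 + 3828) + y(-149, m(13)) = (-7661 + 3828) - 6 = -3833 - 6 = -3839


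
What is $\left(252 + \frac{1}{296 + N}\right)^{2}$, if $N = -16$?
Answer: $\frac{4978854721}{78400} \approx 63506.0$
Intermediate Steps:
$\left(252 + \frac{1}{296 + N}\right)^{2} = \left(252 + \frac{1}{296 - 16}\right)^{2} = \left(252 + \frac{1}{280}\right)^{2} = \left(\frac{70561}{280}\right)^{2} = \frac{4978854721}{78400}$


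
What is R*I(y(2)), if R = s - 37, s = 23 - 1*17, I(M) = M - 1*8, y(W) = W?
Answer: 186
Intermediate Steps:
I(M) = -8 + M (I(M) = M - 8 = -8 + M)
s = 6 (s = 23 - 17 = 6)
R = -31 (R = 6 - 37 = -31)
R*I(y(2)) = -31*(-8 + 2) = -31*(-6) = 186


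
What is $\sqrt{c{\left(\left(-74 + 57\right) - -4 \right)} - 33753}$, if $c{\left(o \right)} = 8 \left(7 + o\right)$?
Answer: $i \sqrt{33801} \approx 183.85 i$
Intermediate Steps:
$c{\left(o \right)} = 56 + 8 o$
$\sqrt{c{\left(\left(-74 + 57\right) - -4 \right)} - 33753} = \sqrt{\left(56 + 8 \left(\left(-74 + 57\right) - -4\right)\right) - 33753} = \sqrt{\left(56 + 8 \left(-17 + \left(-16 + 20\right)\right)\right) - 33753} = \sqrt{\left(56 + 8 \left(-17 + 4\right)\right) - 33753} = \sqrt{\left(56 + 8 \left(-13\right)\right) - 33753} = \sqrt{\left(56 - 104\right) - 33753} = \sqrt{-48 - 33753} = \sqrt{-33801} = i \sqrt{33801}$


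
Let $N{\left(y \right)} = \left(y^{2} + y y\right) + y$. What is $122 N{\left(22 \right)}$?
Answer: $120780$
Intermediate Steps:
$N{\left(y \right)} = y + 2 y^{2}$ ($N{\left(y \right)} = \left(y^{2} + y^{2}\right) + y = 2 y^{2} + y = y + 2 y^{2}$)
$122 N{\left(22 \right)} = 122 \cdot 22 \left(1 + 2 \cdot 22\right) = 122 \cdot 22 \left(1 + 44\right) = 122 \cdot 22 \cdot 45 = 122 \cdot 990 = 120780$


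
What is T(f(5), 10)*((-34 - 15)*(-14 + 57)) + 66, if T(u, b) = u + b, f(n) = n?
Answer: -31539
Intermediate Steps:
T(u, b) = b + u
T(f(5), 10)*((-34 - 15)*(-14 + 57)) + 66 = (10 + 5)*((-34 - 15)*(-14 + 57)) + 66 = 15*(-49*43) + 66 = 15*(-2107) + 66 = -31605 + 66 = -31539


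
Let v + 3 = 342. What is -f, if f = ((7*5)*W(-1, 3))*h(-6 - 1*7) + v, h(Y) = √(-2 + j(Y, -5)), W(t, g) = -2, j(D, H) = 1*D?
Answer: -339 + 70*I*√15 ≈ -339.0 + 271.11*I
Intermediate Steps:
j(D, H) = D
v = 339 (v = -3 + 342 = 339)
h(Y) = √(-2 + Y)
f = 339 - 70*I*√15 (f = ((7*5)*(-2))*√(-2 + (-6 - 1*7)) + 339 = (35*(-2))*√(-2 + (-6 - 7)) + 339 = -70*√(-2 - 13) + 339 = -70*I*√15 + 339 = 339 - 70*I*√15 ≈ 339.0 - 271.11*I)
-f = -(339 - 70*I*√15) = -339 + 70*I*√15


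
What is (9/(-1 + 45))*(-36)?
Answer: -81/11 ≈ -7.3636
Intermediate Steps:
(9/(-1 + 45))*(-36) = (9/44)*(-36) = -81/11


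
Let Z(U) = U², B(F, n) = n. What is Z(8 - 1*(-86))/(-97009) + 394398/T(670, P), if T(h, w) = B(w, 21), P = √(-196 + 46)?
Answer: 12753323342/679063 ≈ 18781.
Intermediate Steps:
P = 5*I*√6 (P = √(-150) = 5*I*√6 ≈ 12.247*I)
T(h, w) = 21
Z(8 - 1*(-86))/(-97009) + 394398/T(670, P) = (8 - 1*(-86))²/(-97009) + 394398/21 = (8 + 86)²*(-1/97009) + 394398*(1/21) = 94²*(-1/97009) + 131466/7 = 8836*(-1/97009) + 131466/7 = -8836/97009 + 131466/7 = 12753323342/679063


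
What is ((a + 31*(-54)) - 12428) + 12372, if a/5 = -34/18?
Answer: -15655/9 ≈ -1739.4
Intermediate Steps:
a = -85/9 (a = 5*(-34/18) = 5*(-34*1/18) = 5*(-17/9) = -85/9 ≈ -9.4444)
((a + 31*(-54)) - 12428) + 12372 = ((-85/9 + 31*(-54)) - 12428) + 12372 = ((-85/9 - 1674) - 12428) + 12372 = (-15151/9 - 12428) + 12372 = -127003/9 + 12372 = -15655/9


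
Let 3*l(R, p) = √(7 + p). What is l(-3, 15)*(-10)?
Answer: -10*√22/3 ≈ -15.635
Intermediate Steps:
l(R, p) = √(7 + p)/3
l(-3, 15)*(-10) = (√(7 + 15)/3)*(-10) = (√22/3)*(-10) = -10*√22/3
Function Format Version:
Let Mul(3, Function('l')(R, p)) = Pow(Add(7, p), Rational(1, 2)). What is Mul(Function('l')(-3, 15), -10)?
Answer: Mul(Rational(-10, 3), Pow(22, Rational(1, 2))) ≈ -15.635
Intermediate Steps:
Function('l')(R, p) = Mul(Rational(1, 3), Pow(Add(7, p), Rational(1, 2)))
Mul(Function('l')(-3, 15), -10) = Mul(Mul(Rational(1, 3), Pow(Add(7, 15), Rational(1, 2))), -10) = Mul(Mul(Rational(1, 3), Pow(22, Rational(1, 2))), -10) = Mul(Rational(-10, 3), Pow(22, Rational(1, 2)))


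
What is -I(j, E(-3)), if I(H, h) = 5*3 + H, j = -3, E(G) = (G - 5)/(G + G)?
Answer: -12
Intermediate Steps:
E(G) = (-5 + G)/(2*G) (E(G) = (-5 + G)/((2*G)) = (-5 + G)*(1/(2*G)) = (-5 + G)/(2*G))
I(H, h) = 15 + H
-I(j, E(-3)) = -(15 - 3) = -1*12 = -12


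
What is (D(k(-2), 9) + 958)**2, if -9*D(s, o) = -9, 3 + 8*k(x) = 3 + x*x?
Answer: 919681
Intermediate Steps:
k(x) = x**2/8 (k(x) = -3/8 + (3 + x*x)/8 = -3/8 + (3 + x**2)/8 = -3/8 + (3/8 + x**2/8) = x**2/8)
D(s, o) = 1 (D(s, o) = -1/9*(-9) = 1)
(D(k(-2), 9) + 958)**2 = (1 + 958)**2 = 959**2 = 919681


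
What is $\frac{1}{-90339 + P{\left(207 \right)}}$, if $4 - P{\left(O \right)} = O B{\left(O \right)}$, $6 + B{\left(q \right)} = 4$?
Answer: $- \frac{1}{89921} \approx -1.1121 \cdot 10^{-5}$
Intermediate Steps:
$B{\left(q \right)} = -2$ ($B{\left(q \right)} = -6 + 4 = -2$)
$P{\left(O \right)} = 4 + 2 O$ ($P{\left(O \right)} = 4 - O \left(-2\right) = 4 - - 2 O = 4 + 2 O$)
$\frac{1}{-90339 + P{\left(207 \right)}} = \frac{1}{-90339 + \left(4 + 2 \cdot 207\right)} = \frac{1}{-90339 + \left(4 + 414\right)} = \frac{1}{-90339 + 418} = \frac{1}{-89921} = - \frac{1}{89921}$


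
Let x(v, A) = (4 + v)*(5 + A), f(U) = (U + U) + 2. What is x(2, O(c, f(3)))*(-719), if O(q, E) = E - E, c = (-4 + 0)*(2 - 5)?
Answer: -21570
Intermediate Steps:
f(U) = 2 + 2*U (f(U) = 2*U + 2 = 2 + 2*U)
c = 12 (c = -4*(-3) = 12)
O(q, E) = 0
x(2, O(c, f(3)))*(-719) = (20 + 4*0 + 5*2 + 0*2)*(-719) = (20 + 0 + 10 + 0)*(-719) = 30*(-719) = -21570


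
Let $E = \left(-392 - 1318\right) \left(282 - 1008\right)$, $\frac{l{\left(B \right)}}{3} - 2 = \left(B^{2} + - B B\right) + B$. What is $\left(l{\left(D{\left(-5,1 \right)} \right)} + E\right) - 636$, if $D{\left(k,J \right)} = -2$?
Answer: $1240824$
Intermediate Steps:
$l{\left(B \right)} = 6 + 3 B$ ($l{\left(B \right)} = 6 + 3 \left(\left(B^{2} + - B B\right) + B\right) = 6 + 3 \left(\left(B^{2} - B^{2}\right) + B\right) = 6 + 3 \left(0 + B\right) = 6 + 3 B$)
$E = 1241460$ ($E = \left(-1710\right) \left(-726\right) = 1241460$)
$\left(l{\left(D{\left(-5,1 \right)} \right)} + E\right) - 636 = \left(\left(6 + 3 \left(-2\right)\right) + 1241460\right) - 636 = \left(\left(6 - 6\right) + 1241460\right) - 636 = \left(0 + 1241460\right) - 636 = 1241460 - 636 = 1240824$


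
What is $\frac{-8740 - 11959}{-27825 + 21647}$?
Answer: $\frac{20699}{6178} \approx 3.3504$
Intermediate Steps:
$\frac{-8740 - 11959}{-27825 + 21647} = - \frac{20699}{-6178} = \left(-20699\right) \left(- \frac{1}{6178}\right) = \frac{20699}{6178}$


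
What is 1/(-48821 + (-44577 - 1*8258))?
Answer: -1/101656 ≈ -9.8371e-6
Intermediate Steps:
1/(-48821 + (-44577 - 1*8258)) = 1/(-48821 + (-44577 - 8258)) = 1/(-48821 - 52835) = 1/(-101656) = -1/101656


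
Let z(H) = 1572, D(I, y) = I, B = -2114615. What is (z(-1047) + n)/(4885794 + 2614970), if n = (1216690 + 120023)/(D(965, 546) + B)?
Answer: 158158147/754951896600 ≈ 0.00020949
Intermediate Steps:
n = -63653/100650 (n = (1216690 + 120023)/(965 - 2114615) = 1336713/(-2113650) = 1336713*(-1/2113650) = -63653/100650 ≈ -0.63242)
(z(-1047) + n)/(4885794 + 2614970) = (1572 - 63653/100650)/(4885794 + 2614970) = (158158147/100650)/7500764 = (158158147/100650)*(1/7500764) = 158158147/754951896600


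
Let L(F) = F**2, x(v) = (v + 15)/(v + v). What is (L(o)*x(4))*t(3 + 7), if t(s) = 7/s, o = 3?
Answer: 1197/80 ≈ 14.962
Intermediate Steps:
x(v) = (15 + v)/(2*v) (x(v) = (15 + v)/((2*v)) = (15 + v)*(1/(2*v)) = (15 + v)/(2*v))
(L(o)*x(4))*t(3 + 7) = (3**2*((1/2)*(15 + 4)/4))*(7/(3 + 7)) = (9*((1/2)*(1/4)*19))*(7/10) = (9*(19/8))*(7*(1/10)) = (171/8)*(7/10) = 1197/80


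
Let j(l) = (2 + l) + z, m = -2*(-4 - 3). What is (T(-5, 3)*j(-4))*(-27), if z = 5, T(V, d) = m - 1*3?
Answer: -891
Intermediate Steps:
m = 14 (m = -2*(-7) = 14)
T(V, d) = 11 (T(V, d) = 14 - 1*3 = 14 - 3 = 11)
j(l) = 7 + l (j(l) = (2 + l) + 5 = 7 + l)
(T(-5, 3)*j(-4))*(-27) = (11*(7 - 4))*(-27) = (11*3)*(-27) = 33*(-27) = -891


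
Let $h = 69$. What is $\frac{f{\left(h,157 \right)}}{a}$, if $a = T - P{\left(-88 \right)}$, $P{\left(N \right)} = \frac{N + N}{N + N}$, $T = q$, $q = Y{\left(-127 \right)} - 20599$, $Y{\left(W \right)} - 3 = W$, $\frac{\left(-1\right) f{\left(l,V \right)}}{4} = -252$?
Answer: $- \frac{84}{1727} \approx -0.048639$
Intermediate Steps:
$f{\left(l,V \right)} = 1008$ ($f{\left(l,V \right)} = \left(-4\right) \left(-252\right) = 1008$)
$Y{\left(W \right)} = 3 + W$
$q = -20723$ ($q = \left(3 - 127\right) - 20599 = -124 - 20599 = -20723$)
$T = -20723$
$P{\left(N \right)} = 1$ ($P{\left(N \right)} = \frac{2 N}{2 N} = 2 N \frac{1}{2 N} = 1$)
$a = -20724$ ($a = -20723 - 1 = -20724$)
$\frac{f{\left(h,157 \right)}}{a} = \frac{1008}{-20724} = 1008 \left(- \frac{1}{20724}\right) = - \frac{84}{1727}$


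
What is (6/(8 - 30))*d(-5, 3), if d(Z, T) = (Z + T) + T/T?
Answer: 3/11 ≈ 0.27273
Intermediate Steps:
d(Z, T) = 1 + T + Z (d(Z, T) = (T + Z) + 1 = 1 + T + Z)
(6/(8 - 30))*d(-5, 3) = (6/(8 - 30))*(1 + 3 - 5) = (6/(-22))*(-1) = (6*(-1/22))*(-1) = -3/11*(-1) = 3/11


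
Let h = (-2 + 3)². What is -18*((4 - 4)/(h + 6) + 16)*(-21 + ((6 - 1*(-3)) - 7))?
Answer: 5472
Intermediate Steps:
h = 1 (h = 1² = 1)
-18*((4 - 4)/(h + 6) + 16)*(-21 + ((6 - 1*(-3)) - 7)) = -18*((4 - 4)/(1 + 6) + 16)*(-21 + ((6 - 1*(-3)) - 7)) = -18*(0/7 + 16)*(-21 + ((6 + 3) - 7)) = -18*(0*(⅐) + 16)*(-21 + (9 - 7)) = -18*(0 + 16)*(-21 + 2) = -288*(-19) = -18*(-304) = 5472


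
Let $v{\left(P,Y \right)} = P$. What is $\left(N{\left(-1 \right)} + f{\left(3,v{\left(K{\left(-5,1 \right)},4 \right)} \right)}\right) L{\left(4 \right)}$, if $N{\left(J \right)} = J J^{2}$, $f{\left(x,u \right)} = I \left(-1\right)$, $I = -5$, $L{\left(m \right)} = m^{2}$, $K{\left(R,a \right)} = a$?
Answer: $64$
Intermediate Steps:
$f{\left(x,u \right)} = 5$ ($f{\left(x,u \right)} = \left(-5\right) \left(-1\right) = 5$)
$N{\left(J \right)} = J^{3}$
$\left(N{\left(-1 \right)} + f{\left(3,v{\left(K{\left(-5,1 \right)},4 \right)} \right)}\right) L{\left(4 \right)} = \left(\left(-1\right)^{3} + 5\right) 4^{2} = \left(-1 + 5\right) 16 = 4 \cdot 16 = 64$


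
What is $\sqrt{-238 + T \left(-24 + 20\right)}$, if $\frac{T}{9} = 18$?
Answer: $i \sqrt{886} \approx 29.766 i$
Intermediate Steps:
$T = 162$ ($T = 9 \cdot 18 = 162$)
$\sqrt{-238 + T \left(-24 + 20\right)} = \sqrt{-238 + 162 \left(-24 + 20\right)} = \sqrt{-238 + 162 \left(-4\right)} = \sqrt{-238 - 648} = \sqrt{-886} = i \sqrt{886}$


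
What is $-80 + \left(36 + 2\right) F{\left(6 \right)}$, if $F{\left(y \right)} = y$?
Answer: $148$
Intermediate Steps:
$-80 + \left(36 + 2\right) F{\left(6 \right)} = -80 + \left(36 + 2\right) 6 = -80 + 38 \cdot 6 = -80 + 228 = 148$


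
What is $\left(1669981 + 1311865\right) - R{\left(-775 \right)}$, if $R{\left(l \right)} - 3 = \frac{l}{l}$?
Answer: $2981842$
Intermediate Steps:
$R{\left(l \right)} = 4$ ($R{\left(l \right)} = 3 + \frac{l}{l} = 3 + 1 = 4$)
$\left(1669981 + 1311865\right) - R{\left(-775 \right)} = \left(1669981 + 1311865\right) - 4 = 2981846 - 4 = 2981842$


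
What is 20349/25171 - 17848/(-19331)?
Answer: 842618527/486580601 ≈ 1.7317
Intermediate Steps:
20349/25171 - 17848/(-19331) = 20349*(1/25171) - 17848*(-1/19331) = 20349/25171 + 17848/19331 = 842618527/486580601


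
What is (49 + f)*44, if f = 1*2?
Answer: 2244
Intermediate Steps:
f = 2
(49 + f)*44 = (49 + 2)*44 = 51*44 = 2244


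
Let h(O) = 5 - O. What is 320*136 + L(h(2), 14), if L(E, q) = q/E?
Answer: 130574/3 ≈ 43525.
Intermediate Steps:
320*136 + L(h(2), 14) = 320*136 + 14/(5 - 1*2) = 43520 + 14/(5 - 2) = 43520 + 14/3 = 130574/3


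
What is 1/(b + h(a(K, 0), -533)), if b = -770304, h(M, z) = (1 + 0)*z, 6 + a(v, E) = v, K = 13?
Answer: -1/770837 ≈ -1.2973e-6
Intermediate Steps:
a(v, E) = -6 + v
h(M, z) = z (h(M, z) = 1*z = z)
1/(b + h(a(K, 0), -533)) = 1/(-770304 - 533) = 1/(-770837) = -1/770837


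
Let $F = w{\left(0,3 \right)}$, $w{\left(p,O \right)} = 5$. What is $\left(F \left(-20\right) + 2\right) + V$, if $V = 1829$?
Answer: $1731$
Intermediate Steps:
$F = 5$
$\left(F \left(-20\right) + 2\right) + V = \left(5 \left(-20\right) + 2\right) + 1829 = \left(-100 + 2\right) + 1829 = -98 + 1829 = 1731$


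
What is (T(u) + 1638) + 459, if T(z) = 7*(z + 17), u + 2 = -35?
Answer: 1957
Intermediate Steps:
u = -37 (u = -2 - 35 = -37)
T(z) = 119 + 7*z (T(z) = 7*(17 + z) = 119 + 7*z)
(T(u) + 1638) + 459 = ((119 + 7*(-37)) + 1638) + 459 = ((119 - 259) + 1638) + 459 = (-140 + 1638) + 459 = 1498 + 459 = 1957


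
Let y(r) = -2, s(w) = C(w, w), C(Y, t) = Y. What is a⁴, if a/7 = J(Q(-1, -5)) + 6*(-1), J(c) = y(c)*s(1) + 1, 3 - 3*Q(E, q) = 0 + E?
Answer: 5764801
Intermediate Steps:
s(w) = w
Q(E, q) = 1 - E/3 (Q(E, q) = 1 - (0 + E)/3 = 1 - E/3)
J(c) = -1 (J(c) = -2*1 + 1 = -2 + 1 = -1)
a = -49 (a = 7*(-1 + 6*(-1)) = 7*(-1 - 6) = 7*(-7) = -49)
a⁴ = (-49)⁴ = 5764801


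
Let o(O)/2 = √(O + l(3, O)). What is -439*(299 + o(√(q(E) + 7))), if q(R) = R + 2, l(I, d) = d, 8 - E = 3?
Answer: -131261 - 878*2^(¾)*7^(¼) ≈ -1.3366e+5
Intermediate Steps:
E = 5 (E = 8 - 1*3 = 8 - 3 = 5)
q(R) = 2 + R
o(O) = 2*√2*√O (o(O) = 2*√(O + O) = 2*√(2*O) = 2*(√2*√O) = 2*√2*√O)
-439*(299 + o(√(q(E) + 7))) = -439*(299 + 2*√2*√(√((2 + 5) + 7))) = -439*(299 + 2*√2*√(√(7 + 7))) = -439*(299 + 2*√2*√(√14)) = -439*(299 + 2*√2*14^(¼)) = -439*(299 + 2*2^(¾)*7^(¼)) = -131261 - 878*2^(¾)*7^(¼)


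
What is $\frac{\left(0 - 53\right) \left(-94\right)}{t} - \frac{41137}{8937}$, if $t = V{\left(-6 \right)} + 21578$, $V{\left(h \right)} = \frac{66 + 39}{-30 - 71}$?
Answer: $- \frac{85151815867}{19476162801} \approx -4.3721$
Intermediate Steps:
$V{\left(h \right)} = - \frac{105}{101}$ ($V{\left(h \right)} = \frac{105}{-101} = 105 \left(- \frac{1}{101}\right) = - \frac{105}{101}$)
$t = \frac{2179273}{101}$ ($t = - \frac{105}{101} + 21578 = \frac{2179273}{101} \approx 21577.0$)
$\frac{\left(0 - 53\right) \left(-94\right)}{t} - \frac{41137}{8937} = \frac{\left(0 - 53\right) \left(-94\right)}{\frac{2179273}{101}} - \frac{41137}{8937} = \left(-53\right) \left(-94\right) \frac{101}{2179273} - \frac{41137}{8937} = 4982 \cdot \frac{101}{2179273} - \frac{41137}{8937} = \frac{503182}{2179273} - \frac{41137}{8937} = - \frac{85151815867}{19476162801}$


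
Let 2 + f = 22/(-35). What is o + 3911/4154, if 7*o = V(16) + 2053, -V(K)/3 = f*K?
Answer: 317787929/1017730 ≈ 312.25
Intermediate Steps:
f = -92/35 (f = -2 + 22/(-35) = -2 + 22*(-1/35) = -2 - 22/35 = -92/35 ≈ -2.6286)
V(K) = 276*K/35 (V(K) = -(-276)*K/35 = 276*K/35)
o = 76271/245 (o = ((276/35)*16 + 2053)/7 = (4416/35 + 2053)/7 = (1/7)*(76271/35) = 76271/245 ≈ 311.31)
o + 3911/4154 = 76271/245 + 3911/4154 = 317787929/1017730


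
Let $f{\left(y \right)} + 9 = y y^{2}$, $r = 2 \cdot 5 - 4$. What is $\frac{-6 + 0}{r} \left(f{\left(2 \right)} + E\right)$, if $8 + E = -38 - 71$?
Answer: $118$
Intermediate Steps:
$r = 6$ ($r = 10 - 4 = 6$)
$E = -117$ ($E = -8 - 109 = -117$)
$f{\left(y \right)} = -9 + y^{3}$ ($f{\left(y \right)} = -9 + y y^{2} = -9 + y^{3}$)
$\frac{-6 + 0}{r} \left(f{\left(2 \right)} + E\right) = \frac{-6 + 0}{6} \left(\left(-9 + 2^{3}\right) - 117\right) = \frac{1}{6} \left(-6\right) \left(\left(-9 + 8\right) - 117\right) = - (-1 - 117) = \left(-1\right) \left(-118\right) = 118$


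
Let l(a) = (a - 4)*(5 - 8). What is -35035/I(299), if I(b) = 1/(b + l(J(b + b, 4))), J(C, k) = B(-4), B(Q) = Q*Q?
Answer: -9214205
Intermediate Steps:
B(Q) = Q²
J(C, k) = 16 (J(C, k) = (-4)² = 16)
l(a) = 12 - 3*a (l(a) = (-4 + a)*(-3) = 12 - 3*a)
I(b) = 1/(-36 + b) (I(b) = 1/(b + (12 - 3*16)) = 1/(b + (12 - 48)) = 1/(b - 36) = 1/(-36 + b))
-35035/I(299) = -35035/(1/(-36 + 299)) = -35035/(1/263) = -35035/1/263 = -35035*263 = -9214205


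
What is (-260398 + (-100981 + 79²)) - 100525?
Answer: -455663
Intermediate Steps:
(-260398 + (-100981 + 79²)) - 100525 = (-260398 + (-100981 + 6241)) - 100525 = (-260398 - 94740) - 100525 = -355138 - 100525 = -455663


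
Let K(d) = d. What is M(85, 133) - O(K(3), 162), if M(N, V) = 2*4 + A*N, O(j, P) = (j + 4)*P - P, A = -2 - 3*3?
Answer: -1899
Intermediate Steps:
A = -11 (A = -2 - 9 = -11)
O(j, P) = -P + P*(4 + j) (O(j, P) = (4 + j)*P - P = P*(4 + j) - P = -P + P*(4 + j))
M(N, V) = 8 - 11*N (M(N, V) = 2*4 - 11*N = 8 - 11*N)
M(85, 133) - O(K(3), 162) = (8 - 11*85) - 162*(3 + 3) = (8 - 935) - 162*6 = -927 - 1*972 = -927 - 972 = -1899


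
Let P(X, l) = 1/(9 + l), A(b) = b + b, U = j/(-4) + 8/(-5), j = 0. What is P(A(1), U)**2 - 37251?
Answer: -50996594/1369 ≈ -37251.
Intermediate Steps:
U = -8/5 (U = 0/(-4) + 8/(-5) = 0*(-1/4) + 8*(-1/5) = 0 - 8/5 = -8/5 ≈ -1.6000)
A(b) = 2*b
P(A(1), U)**2 - 37251 = (1/(9 - 8/5))**2 - 37251 = (1/(37/5))**2 - 37251 = (5/37)**2 - 37251 = 25/1369 - 37251 = -50996594/1369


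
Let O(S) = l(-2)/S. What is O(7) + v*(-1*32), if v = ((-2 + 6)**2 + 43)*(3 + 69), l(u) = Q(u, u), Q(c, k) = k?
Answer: -951554/7 ≈ -1.3594e+5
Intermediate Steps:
l(u) = u
v = 4248 (v = (4**2 + 43)*72 = (16 + 43)*72 = 59*72 = 4248)
O(S) = -2/S
O(7) + v*(-1*32) = -2/7 + 4248*(-1*32) = -2*1/7 + 4248*(-32) = -2/7 - 135936 = -951554/7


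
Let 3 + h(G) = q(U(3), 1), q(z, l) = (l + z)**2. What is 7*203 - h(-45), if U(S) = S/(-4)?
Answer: 22783/16 ≈ 1423.9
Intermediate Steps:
U(S) = -S/4 (U(S) = S*(-1/4) = -S/4)
h(G) = -47/16 (h(G) = -3 + (1 - 1/4*3)**2 = -3 + (1 - 3/4)**2 = -3 + (1/4)**2 = -3 + 1/16 = -47/16)
7*203 - h(-45) = 7*203 - 1*(-47/16) = 1421 + 47/16 = 22783/16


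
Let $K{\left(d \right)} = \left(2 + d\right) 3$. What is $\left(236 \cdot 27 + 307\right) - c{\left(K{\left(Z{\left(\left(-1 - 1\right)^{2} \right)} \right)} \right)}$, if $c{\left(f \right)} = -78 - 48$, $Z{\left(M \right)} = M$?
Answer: $6805$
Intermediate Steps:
$K{\left(d \right)} = 6 + 3 d$
$c{\left(f \right)} = -126$
$\left(236 \cdot 27 + 307\right) - c{\left(K{\left(Z{\left(\left(-1 - 1\right)^{2} \right)} \right)} \right)} = \left(236 \cdot 27 + 307\right) - -126 = \left(6372 + 307\right) + 126 = 6679 + 126 = 6805$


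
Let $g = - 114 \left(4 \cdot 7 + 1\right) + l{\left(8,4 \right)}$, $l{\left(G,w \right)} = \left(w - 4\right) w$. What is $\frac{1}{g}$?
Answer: $- \frac{1}{3306} \approx -0.00030248$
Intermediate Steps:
$l{\left(G,w \right)} = w \left(-4 + w\right)$ ($l{\left(G,w \right)} = \left(-4 + w\right) w = w \left(-4 + w\right)$)
$g = -3306$ ($g = - 114 \left(4 \cdot 7 + 1\right) + 4 \left(-4 + 4\right) = - 114 \left(28 + 1\right) + 4 \cdot 0 = \left(-114\right) 29 + 0 = -3306 + 0 = -3306$)
$\frac{1}{g} = \frac{1}{-3306} = - \frac{1}{3306}$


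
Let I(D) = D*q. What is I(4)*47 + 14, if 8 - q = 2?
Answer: 1142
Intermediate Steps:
q = 6 (q = 8 - 1*2 = 8 - 2 = 6)
I(D) = 6*D (I(D) = D*6 = 6*D)
I(4)*47 + 14 = (6*4)*47 + 14 = 24*47 + 14 = 1128 + 14 = 1142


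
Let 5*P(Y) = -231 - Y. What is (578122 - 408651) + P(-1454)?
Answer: 848578/5 ≈ 1.6972e+5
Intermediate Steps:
P(Y) = -231/5 - Y/5 (P(Y) = (-231 - Y)/5 = -231/5 - Y/5)
(578122 - 408651) + P(-1454) = (578122 - 408651) + (-231/5 - ⅕*(-1454)) = 169471 + (-231/5 + 1454/5) = 169471 + 1223/5 = 848578/5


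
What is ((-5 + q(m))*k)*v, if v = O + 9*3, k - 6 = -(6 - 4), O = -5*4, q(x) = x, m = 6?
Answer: 28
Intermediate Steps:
O = -20
k = 4 (k = 6 - (6 - 4) = 6 - 1*2 = 6 - 2 = 4)
v = 7 (v = -20 + 9*3 = -20 + 27 = 7)
((-5 + q(m))*k)*v = ((-5 + 6)*4)*7 = (1*4)*7 = 4*7 = 28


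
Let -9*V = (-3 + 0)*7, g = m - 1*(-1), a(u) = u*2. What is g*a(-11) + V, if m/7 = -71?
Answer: 32743/3 ≈ 10914.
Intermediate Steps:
m = -497 (m = 7*(-71) = -497)
a(u) = 2*u
g = -496 (g = -497 - 1*(-1) = -497 + 1 = -496)
V = 7/3 (V = -(-3 + 0)*7/9 = -(-1)*7/3 = -⅑*(-21) = 7/3 ≈ 2.3333)
g*a(-11) + V = -992*(-11) + 7/3 = -496*(-22) + 7/3 = 10912 + 7/3 = 32743/3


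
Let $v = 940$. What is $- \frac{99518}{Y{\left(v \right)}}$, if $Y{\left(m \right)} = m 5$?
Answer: $- \frac{49759}{2350} \approx -21.174$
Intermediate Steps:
$Y{\left(m \right)} = 5 m$
$- \frac{99518}{Y{\left(v \right)}} = - \frac{99518}{5 \cdot 940} = - \frac{99518}{4700} = \left(-99518\right) \frac{1}{4700} = - \frac{49759}{2350}$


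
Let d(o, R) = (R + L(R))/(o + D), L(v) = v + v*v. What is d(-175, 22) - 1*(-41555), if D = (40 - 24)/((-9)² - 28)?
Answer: 384729761/9259 ≈ 41552.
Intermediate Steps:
D = 16/53 (D = 16/(81 - 28) = 16/53 ≈ 0.30189)
L(v) = v + v²
d(o, R) = (R + R*(1 + R))/(16/53 + o) (d(o, R) = (R + R*(1 + R))/(o + 16/53) = (R + R*(1 + R))/(16/53 + o))
d(-175, 22) - 1*(-41555) = 53*22*(2 + 22)/(16 + 53*(-175)) - 1*(-41555) = 53*22*24/(16 - 9275) + 41555 = 53*22*24/(-9259) + 41555 = 53*22*(-1/9259)*24 + 41555 = -27984/9259 + 41555 = 384729761/9259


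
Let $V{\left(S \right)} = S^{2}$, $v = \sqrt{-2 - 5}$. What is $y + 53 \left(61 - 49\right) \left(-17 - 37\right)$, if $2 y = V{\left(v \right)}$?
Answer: $- \frac{68695}{2} \approx -34348.0$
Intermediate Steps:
$v = i \sqrt{7}$ ($v = \sqrt{-7} = i \sqrt{7} \approx 2.6458 i$)
$y = - \frac{7}{2}$ ($y = \frac{\left(i \sqrt{7}\right)^{2}}{2} = \frac{1}{2} \left(-7\right) = - \frac{7}{2} \approx -3.5$)
$y + 53 \left(61 - 49\right) \left(-17 - 37\right) = - \frac{7}{2} + 53 \left(61 - 49\right) \left(-17 - 37\right) = - \frac{7}{2} + 53 \cdot 12 \left(-54\right) = - \frac{7}{2} + 53 \left(-648\right) = - \frac{7}{2} - 34344 = - \frac{68695}{2}$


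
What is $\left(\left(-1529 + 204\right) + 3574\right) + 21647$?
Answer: $23896$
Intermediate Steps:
$\left(\left(-1529 + 204\right) + 3574\right) + 21647 = \left(-1325 + 3574\right) + 21647 = 2249 + 21647 = 23896$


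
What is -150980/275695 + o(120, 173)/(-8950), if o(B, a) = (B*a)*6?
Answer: -713836804/49349405 ≈ -14.465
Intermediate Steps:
o(B, a) = 6*B*a
-150980/275695 + o(120, 173)/(-8950) = -150980/275695 + (6*120*173)/(-8950) = -150980*1/275695 + 124560*(-1/8950) = -30196/55139 - 12456/895 = -713836804/49349405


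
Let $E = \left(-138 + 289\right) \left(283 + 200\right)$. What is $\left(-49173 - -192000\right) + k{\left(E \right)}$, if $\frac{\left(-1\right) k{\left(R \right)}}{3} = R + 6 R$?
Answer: $-1388766$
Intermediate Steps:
$E = 72933$ ($E = 151 \cdot 483 = 72933$)
$k{\left(R \right)} = - 21 R$ ($k{\left(R \right)} = - 3 \left(R + 6 R\right) = - 3 \cdot 7 R = - 21 R$)
$\left(-49173 - -192000\right) + k{\left(E \right)} = \left(-49173 - -192000\right) - 1531593 = \left(-49173 + 192000\right) - 1531593 = 142827 - 1531593 = -1388766$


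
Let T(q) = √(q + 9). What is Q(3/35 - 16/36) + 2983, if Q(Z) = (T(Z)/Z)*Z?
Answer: 2983 + √95270/105 ≈ 2985.9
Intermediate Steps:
T(q) = √(9 + q)
Q(Z) = √(9 + Z) (Q(Z) = (√(9 + Z)/Z)*Z = √(9 + Z))
Q(3/35 - 16/36) + 2983 = √(9 + (3/35 - 16/36)) + 2983 = √(9 + (3*(1/35) - 16*1/36)) + 2983 = √(9 + (3/35 - 4/9)) + 2983 = √(9 - 113/315) + 2983 = √(2722/315) + 2983 = √95270/105 + 2983 = 2983 + √95270/105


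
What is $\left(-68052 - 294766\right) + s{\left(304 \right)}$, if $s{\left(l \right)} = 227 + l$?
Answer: $-362287$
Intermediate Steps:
$\left(-68052 - 294766\right) + s{\left(304 \right)} = \left(-68052 - 294766\right) + \left(227 + 304\right) = -362818 + 531 = -362287$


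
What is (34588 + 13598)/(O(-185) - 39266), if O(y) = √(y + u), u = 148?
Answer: -1892071476/1541818793 - 48186*I*√37/1541818793 ≈ -1.2272 - 0.0001901*I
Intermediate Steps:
O(y) = √(148 + y) (O(y) = √(y + 148) = √(148 + y))
(34588 + 13598)/(O(-185) - 39266) = (34588 + 13598)/(√(148 - 185) - 39266) = 48186/(√(-37) - 39266) = 48186/(I*√37 - 39266) = 48186/(-39266 + I*√37)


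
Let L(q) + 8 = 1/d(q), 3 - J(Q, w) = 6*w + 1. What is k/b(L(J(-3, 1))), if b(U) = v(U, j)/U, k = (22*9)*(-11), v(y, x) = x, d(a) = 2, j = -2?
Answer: -16335/2 ≈ -8167.5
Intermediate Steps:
J(Q, w) = 2 - 6*w (J(Q, w) = 3 - (6*w + 1) = 3 - (1 + 6*w) = 3 + (-1 - 6*w) = 2 - 6*w)
L(q) = -15/2 (L(q) = -8 + 1/2 = -8 + ½ = -15/2)
k = -2178 (k = 198*(-11) = -2178)
b(U) = -2/U
k/b(L(J(-3, 1))) = -2178/((-2/(-15/2))) = -2178/((-2*(-2/15))) = -2178/4/15 = -2178*15/4 = -16335/2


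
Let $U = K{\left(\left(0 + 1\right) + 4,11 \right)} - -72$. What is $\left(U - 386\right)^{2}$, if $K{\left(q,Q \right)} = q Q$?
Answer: $67081$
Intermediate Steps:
$K{\left(q,Q \right)} = Q q$
$U = 127$ ($U = 11 \left(\left(0 + 1\right) + 4\right) - -72 = 11 \left(1 + 4\right) + 72 = 11 \cdot 5 + 72 = 55 + 72 = 127$)
$\left(U - 386\right)^{2} = \left(127 - 386\right)^{2} = \left(-259\right)^{2} = 67081$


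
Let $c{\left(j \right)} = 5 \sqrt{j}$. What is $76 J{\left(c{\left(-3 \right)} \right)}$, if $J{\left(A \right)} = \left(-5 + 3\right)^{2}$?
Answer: $304$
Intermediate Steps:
$J{\left(A \right)} = 4$ ($J{\left(A \right)} = \left(-2\right)^{2} = 4$)
$76 J{\left(c{\left(-3 \right)} \right)} = 76 \cdot 4 = 304$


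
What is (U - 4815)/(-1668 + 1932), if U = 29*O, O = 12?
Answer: -1489/88 ≈ -16.920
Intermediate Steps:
U = 348 (U = 29*12 = 348)
(U - 4815)/(-1668 + 1932) = (348 - 4815)/(-1668 + 1932) = -4467/264 = -4467*1/264 = -1489/88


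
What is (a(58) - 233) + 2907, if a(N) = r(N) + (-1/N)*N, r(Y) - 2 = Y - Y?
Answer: 2675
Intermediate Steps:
r(Y) = 2 (r(Y) = 2 + (Y - Y) = 2 + 0 = 2)
a(N) = 1 (a(N) = 2 + (-1/N)*N = 2 - 1 = 1)
(a(58) - 233) + 2907 = (1 - 233) + 2907 = -232 + 2907 = 2675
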